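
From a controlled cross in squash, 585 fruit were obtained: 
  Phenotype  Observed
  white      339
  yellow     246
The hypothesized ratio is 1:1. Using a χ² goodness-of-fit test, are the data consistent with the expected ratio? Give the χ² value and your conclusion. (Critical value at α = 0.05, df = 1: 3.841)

Under the 1:1 hypothesis (Σ ratio = 2, N = 585):
  white: 585 × 1/2 = 292.5
  yellow: 585 × 1/2 = 292.5
χ² = Σ (O − E)² / E
  white: (339 − 292.5)² / 292.5 = 7.3923
  yellow: (246 − 292.5)² / 292.5 = 7.3923
χ² = 7.3923 + 7.3923 = 14.7846 ≈ 14.785
Degrees of freedom = 2 − 1 = 1; critical value at α = 0.05 is 3.841.
Since 14.785 > 3.841, we reject the null hypothesis — the data do not fit the 1:1 ratio.

14.785; not consistent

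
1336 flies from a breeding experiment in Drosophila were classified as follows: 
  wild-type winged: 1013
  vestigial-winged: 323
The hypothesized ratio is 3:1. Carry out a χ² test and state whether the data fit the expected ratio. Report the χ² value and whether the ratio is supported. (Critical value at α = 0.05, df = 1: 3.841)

0.483; consistent

Total ratio parts = 4. Expected numbers out of 1336:
  wild-type winged: 1336 × 3/4 = 1002
  vestigial-winged: 1336 × 1/4 = 334
χ² = Σ (O − E)² / E
  wild-type winged: (1013 − 1002)² / 1002 = 0.1208
  vestigial-winged: (323 − 334)² / 334 = 0.3623
χ² = 0.1208 + 0.3623 = 0.4831 ≈ 0.483
Degrees of freedom = 2 − 1 = 1; critical value at α = 0.05 is 3.841.
Since 0.483 < 3.841, we fail to reject the null hypothesis — the data are consistent with the 3:1 ratio.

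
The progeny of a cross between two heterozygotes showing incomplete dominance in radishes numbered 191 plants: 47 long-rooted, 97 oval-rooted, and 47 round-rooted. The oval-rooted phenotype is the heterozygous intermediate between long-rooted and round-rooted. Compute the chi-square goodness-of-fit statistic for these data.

0.047

With incomplete dominance, a heterozygote × heterozygote cross gives a 1:2:1 phenotypic ratio.
Total ratio parts = 4. Expected numbers out of 191:
  long-rooted: 191 × 1/4 = 47.75
  oval-rooted: 191 × 2/4 = 95.5
  round-rooted: 191 × 1/4 = 47.75
χ² = Σ (O − E)² / E
  long-rooted: (47 − 47.75)² / 47.75 = 0.0118
  oval-rooted: (97 − 95.5)² / 95.5 = 0.0236
  round-rooted: (47 − 47.75)² / 47.75 = 0.0118
χ² = 0.0118 + 0.0236 + 0.0118 = 0.0472 ≈ 0.047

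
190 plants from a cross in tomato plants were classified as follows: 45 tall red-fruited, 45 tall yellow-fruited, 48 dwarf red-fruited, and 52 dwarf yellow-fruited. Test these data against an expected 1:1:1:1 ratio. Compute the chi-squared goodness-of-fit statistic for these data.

The 1:1:1:1 ratio has 4 parts, so with N = 190 the expected counts are:
  tall red-fruited: 190 × 1/4 = 47.5
  tall yellow-fruited: 190 × 1/4 = 47.5
  dwarf red-fruited: 190 × 1/4 = 47.5
  dwarf yellow-fruited: 190 × 1/4 = 47.5
χ² = Σ (O − E)² / E
  tall red-fruited: (45 − 47.5)² / 47.5 = 0.1316
  tall yellow-fruited: (45 − 47.5)² / 47.5 = 0.1316
  dwarf red-fruited: (48 − 47.5)² / 47.5 = 0.0053
  dwarf yellow-fruited: (52 − 47.5)² / 47.5 = 0.4263
χ² = 0.1316 + 0.1316 + 0.0053 + 0.4263 = 0.6948 ≈ 0.695

0.695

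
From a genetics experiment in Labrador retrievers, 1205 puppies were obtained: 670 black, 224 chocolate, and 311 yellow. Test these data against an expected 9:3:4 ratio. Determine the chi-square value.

0.422

The 9:3:4 ratio has 16 parts, so with N = 1205 the expected counts are:
  black: 1205 × 9/16 = 677.8125
  chocolate: 1205 × 3/16 = 225.9375
  yellow: 1205 × 4/16 = 301.25
χ² = Σ (O − E)² / E
  black: (670 − 677.8125)² / 677.8125 = 0.0900
  chocolate: (224 − 225.9375)² / 225.9375 = 0.0166
  yellow: (311 − 301.25)² / 301.25 = 0.3156
χ² = 0.0900 + 0.0166 + 0.3156 = 0.4222 ≈ 0.422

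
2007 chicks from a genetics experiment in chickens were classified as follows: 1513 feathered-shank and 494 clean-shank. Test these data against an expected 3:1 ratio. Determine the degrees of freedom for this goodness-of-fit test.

A goodness-of-fit test with 2 phenotype classes has df = 2 − 1 = 1.

1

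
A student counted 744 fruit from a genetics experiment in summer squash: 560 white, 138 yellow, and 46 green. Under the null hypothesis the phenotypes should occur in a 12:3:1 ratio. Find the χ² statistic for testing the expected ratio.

Under the 12:3:1 hypothesis (Σ ratio = 16, N = 744):
  white: 744 × 12/16 = 558
  yellow: 744 × 3/16 = 139.5
  green: 744 × 1/16 = 46.5
χ² = Σ (O − E)² / E
  white: (560 − 558)² / 558 = 0.0072
  yellow: (138 − 139.5)² / 139.5 = 0.0161
  green: (46 − 46.5)² / 46.5 = 0.0054
χ² = 0.0072 + 0.0161 + 0.0054 = 0.0287 ≈ 0.029

0.029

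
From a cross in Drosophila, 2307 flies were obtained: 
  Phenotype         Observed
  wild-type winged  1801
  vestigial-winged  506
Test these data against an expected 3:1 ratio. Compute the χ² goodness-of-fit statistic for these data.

The 3:1 ratio has 4 parts, so with N = 2307 the expected counts are:
  wild-type winged: 2307 × 3/4 = 1730.25
  vestigial-winged: 2307 × 1/4 = 576.75
χ² = Σ (O − E)² / E
  wild-type winged: (1801 − 1730.25)² / 1730.25 = 2.8930
  vestigial-winged: (506 − 576.75)² / 576.75 = 8.6789
χ² = 2.8930 + 8.6789 = 11.5719 ≈ 11.572

11.572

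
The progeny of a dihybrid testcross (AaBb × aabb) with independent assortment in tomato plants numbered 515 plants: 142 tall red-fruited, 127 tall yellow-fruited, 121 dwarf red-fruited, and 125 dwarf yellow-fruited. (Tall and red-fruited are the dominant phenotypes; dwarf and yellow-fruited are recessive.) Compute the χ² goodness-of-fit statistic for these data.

A dihybrid testcross with independent assortment gives a 1:1:1:1 ratio.
Total ratio parts = 4. Expected numbers out of 515:
  tall red-fruited: 515 × 1/4 = 128.75
  tall yellow-fruited: 515 × 1/4 = 128.75
  dwarf red-fruited: 515 × 1/4 = 128.75
  dwarf yellow-fruited: 515 × 1/4 = 128.75
χ² = Σ (O − E)² / E
  tall red-fruited: (142 − 128.75)² / 128.75 = 1.3636
  tall yellow-fruited: (127 − 128.75)² / 128.75 = 0.0238
  dwarf red-fruited: (121 − 128.75)² / 128.75 = 0.4665
  dwarf yellow-fruited: (125 − 128.75)² / 128.75 = 0.1092
χ² = 1.3636 + 0.0238 + 0.4665 + 0.1092 = 1.9631 ≈ 1.963

1.963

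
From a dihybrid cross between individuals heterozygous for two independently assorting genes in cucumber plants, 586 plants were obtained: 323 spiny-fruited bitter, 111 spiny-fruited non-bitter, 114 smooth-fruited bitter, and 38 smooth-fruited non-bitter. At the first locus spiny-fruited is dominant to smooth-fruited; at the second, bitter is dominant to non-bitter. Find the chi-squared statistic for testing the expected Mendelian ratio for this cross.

A dihybrid F₂ with independent assortment and complete dominance at both loci gives a 9:3:3:1 phenotypic ratio.
Expected counts for N = 586 under a 9:3:3:1 ratio (total parts = 16):
  spiny-fruited bitter: 586 × 9/16 = 329.625
  spiny-fruited non-bitter: 586 × 3/16 = 109.875
  smooth-fruited bitter: 586 × 3/16 = 109.875
  smooth-fruited non-bitter: 586 × 1/16 = 36.625
χ² = Σ (O − E)² / E
  spiny-fruited bitter: (323 − 329.625)² / 329.625 = 0.1332
  spiny-fruited non-bitter: (111 − 109.875)² / 109.875 = 0.0115
  smooth-fruited bitter: (114 − 109.875)² / 109.875 = 0.1549
  smooth-fruited non-bitter: (38 − 36.625)² / 36.625 = 0.0516
χ² = 0.1332 + 0.0115 + 0.1549 + 0.0516 = 0.3512 ≈ 0.351

0.351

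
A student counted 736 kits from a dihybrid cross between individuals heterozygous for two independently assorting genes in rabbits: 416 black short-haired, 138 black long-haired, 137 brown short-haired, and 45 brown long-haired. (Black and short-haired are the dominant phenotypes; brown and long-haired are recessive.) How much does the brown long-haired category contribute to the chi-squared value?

0.022

A dihybrid F₂ with independent assortment and complete dominance at both loci gives a 9:3:3:1 phenotypic ratio.
Total ratio parts = 16. Expected numbers out of 736:
  black short-haired: 736 × 9/16 = 414
  black long-haired: 736 × 3/16 = 138
  brown short-haired: 736 × 3/16 = 138
  brown long-haired: 736 × 1/16 = 46
Contribution of brown long-haired: (45 − 46)² / 46 = 0.0217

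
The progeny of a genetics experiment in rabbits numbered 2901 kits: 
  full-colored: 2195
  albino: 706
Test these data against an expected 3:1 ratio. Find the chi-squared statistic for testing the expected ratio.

0.681

Expected counts for N = 2901 under a 3:1 ratio (total parts = 4):
  full-colored: 2901 × 3/4 = 2175.75
  albino: 2901 × 1/4 = 725.25
χ² = Σ (O − E)² / E
  full-colored: (2195 − 2175.75)² / 2175.75 = 0.1703
  albino: (706 − 725.25)² / 725.25 = 0.5109
χ² = 0.1703 + 0.5109 = 0.6812 ≈ 0.681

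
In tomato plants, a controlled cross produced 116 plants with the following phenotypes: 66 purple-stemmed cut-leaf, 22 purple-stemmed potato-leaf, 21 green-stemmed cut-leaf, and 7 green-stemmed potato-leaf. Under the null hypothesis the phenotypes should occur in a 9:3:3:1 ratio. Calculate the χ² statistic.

Expected counts for N = 116 under a 9:3:3:1 ratio (total parts = 16):
  purple-stemmed cut-leaf: 116 × 9/16 = 65.25
  purple-stemmed potato-leaf: 116 × 3/16 = 21.75
  green-stemmed cut-leaf: 116 × 3/16 = 21.75
  green-stemmed potato-leaf: 116 × 1/16 = 7.25
χ² = Σ (O − E)² / E
  purple-stemmed cut-leaf: (66 − 65.25)² / 65.25 = 0.0086
  purple-stemmed potato-leaf: (22 − 21.75)² / 21.75 = 0.0029
  green-stemmed cut-leaf: (21 − 21.75)² / 21.75 = 0.0259
  green-stemmed potato-leaf: (7 − 7.25)² / 7.25 = 0.0086
χ² = 0.0086 + 0.0029 + 0.0259 + 0.0086 = 0.046

0.046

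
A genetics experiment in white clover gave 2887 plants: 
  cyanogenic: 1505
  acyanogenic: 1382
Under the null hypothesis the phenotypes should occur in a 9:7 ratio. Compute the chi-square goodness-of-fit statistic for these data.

19.911

Total ratio parts = 16. Expected numbers out of 2887:
  cyanogenic: 2887 × 9/16 = 1623.9375
  acyanogenic: 2887 × 7/16 = 1263.0625
χ² = Σ (O − E)² / E
  cyanogenic: (1505 − 1623.9375)² / 1623.9375 = 8.7110
  acyanogenic: (1382 − 1263.0625)² / 1263.0625 = 11.1999
χ² = 8.7110 + 11.1999 = 19.9109 ≈ 19.911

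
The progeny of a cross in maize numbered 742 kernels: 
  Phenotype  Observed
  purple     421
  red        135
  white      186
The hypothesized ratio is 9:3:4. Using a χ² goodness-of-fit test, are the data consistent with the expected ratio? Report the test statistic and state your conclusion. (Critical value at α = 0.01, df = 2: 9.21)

Total ratio parts = 16. Expected numbers out of 742:
  purple: 742 × 9/16 = 417.375
  red: 742 × 3/16 = 139.125
  white: 742 × 4/16 = 185.5
χ² = Σ (O − E)² / E
  purple: (421 − 417.375)² / 417.375 = 0.0315
  red: (135 − 139.125)² / 139.125 = 0.1223
  white: (186 − 185.5)² / 185.5 = 0.0013
χ² = 0.0315 + 0.1223 + 0.0013 = 0.1551 ≈ 0.155
Degrees of freedom = 3 − 1 = 2; critical value at α = 0.01 is 9.21.
Since 0.155 < 9.21, we fail to reject the null hypothesis — the data are consistent with the 9:3:4 ratio.

0.155; consistent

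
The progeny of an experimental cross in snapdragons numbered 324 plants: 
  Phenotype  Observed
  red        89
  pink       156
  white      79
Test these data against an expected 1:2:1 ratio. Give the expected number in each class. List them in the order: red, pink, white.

81, 162, 81

Total ratio parts = 4. Expected numbers out of 324:
  red: 324 × 1/4 = 81
  pink: 324 × 2/4 = 162
  white: 324 × 1/4 = 81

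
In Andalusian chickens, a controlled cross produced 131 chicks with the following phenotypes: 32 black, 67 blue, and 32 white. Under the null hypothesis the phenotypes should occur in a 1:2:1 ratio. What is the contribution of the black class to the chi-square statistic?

Total ratio parts = 4. Expected numbers out of 131:
  black: 131 × 1/4 = 32.75
  blue: 131 × 2/4 = 65.5
  white: 131 × 1/4 = 32.75
Contribution of black: (32 − 32.75)² / 32.75 = 0.0172

0.017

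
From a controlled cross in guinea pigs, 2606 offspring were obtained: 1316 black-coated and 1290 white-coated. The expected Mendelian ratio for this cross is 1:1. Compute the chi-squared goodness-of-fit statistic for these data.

Expected counts for N = 2606 under a 1:1 ratio (total parts = 2):
  black-coated: 2606 × 1/2 = 1303
  white-coated: 2606 × 1/2 = 1303
χ² = Σ (O − E)² / E
  black-coated: (1316 − 1303)² / 1303 = 0.1297
  white-coated: (1290 − 1303)² / 1303 = 0.1297
χ² = 0.1297 + 0.1297 = 0.2594 ≈ 0.259

0.259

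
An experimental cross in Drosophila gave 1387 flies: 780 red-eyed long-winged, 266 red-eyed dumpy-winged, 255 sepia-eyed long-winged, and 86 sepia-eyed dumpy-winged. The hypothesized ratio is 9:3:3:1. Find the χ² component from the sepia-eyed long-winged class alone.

The 9:3:3:1 ratio has 16 parts, so with N = 1387 the expected counts are:
  red-eyed long-winged: 1387 × 9/16 = 780.1875
  red-eyed dumpy-winged: 1387 × 3/16 = 260.0625
  sepia-eyed long-winged: 1387 × 3/16 = 260.0625
  sepia-eyed dumpy-winged: 1387 × 1/16 = 86.6875
Contribution of sepia-eyed long-winged: (255 − 260.0625)² / 260.0625 = 0.0985

0.099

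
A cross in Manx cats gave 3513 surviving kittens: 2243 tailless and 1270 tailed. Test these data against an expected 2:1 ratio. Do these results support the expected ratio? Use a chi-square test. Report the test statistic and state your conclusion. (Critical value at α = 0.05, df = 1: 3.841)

12.555; not consistent

The 2:1 ratio has 3 parts, so with N = 3513 the expected counts are:
  tailless: 3513 × 2/3 = 2342
  tailed: 3513 × 1/3 = 1171
χ² = Σ (O − E)² / E
  tailless: (2243 − 2342)² / 2342 = 4.1849
  tailed: (1270 − 1171)² / 1171 = 8.3698
χ² = 4.1849 + 8.3698 = 12.5547 ≈ 12.555
Degrees of freedom = 2 − 1 = 1; critical value at α = 0.05 is 3.841.
Since 12.555 > 3.841, we reject the null hypothesis — the data do not fit the 2:1 ratio.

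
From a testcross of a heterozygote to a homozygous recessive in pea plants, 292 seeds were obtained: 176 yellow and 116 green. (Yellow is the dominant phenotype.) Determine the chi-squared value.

12.329

A testcross of a heterozygote (Aa × aa) gives a 1:1 phenotypic ratio.
Expected counts for N = 292 under a 1:1 ratio (total parts = 2):
  yellow: 292 × 1/2 = 146
  green: 292 × 1/2 = 146
χ² = Σ (O − E)² / E
  yellow: (176 − 146)² / 146 = 6.1644
  green: (116 − 146)² / 146 = 6.1644
χ² = 6.1644 + 6.1644 = 12.3288 ≈ 12.329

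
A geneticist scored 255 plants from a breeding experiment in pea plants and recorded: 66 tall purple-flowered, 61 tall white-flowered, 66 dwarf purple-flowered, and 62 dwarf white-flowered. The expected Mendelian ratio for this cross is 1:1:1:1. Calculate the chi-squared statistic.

0.325

Under the 1:1:1:1 hypothesis (Σ ratio = 4, N = 255):
  tall purple-flowered: 255 × 1/4 = 63.75
  tall white-flowered: 255 × 1/4 = 63.75
  dwarf purple-flowered: 255 × 1/4 = 63.75
  dwarf white-flowered: 255 × 1/4 = 63.75
χ² = Σ (O − E)² / E
  tall purple-flowered: (66 − 63.75)² / 63.75 = 0.0794
  tall white-flowered: (61 − 63.75)² / 63.75 = 0.1186
  dwarf purple-flowered: (66 − 63.75)² / 63.75 = 0.0794
  dwarf white-flowered: (62 − 63.75)² / 63.75 = 0.0480
χ² = 0.0794 + 0.1186 + 0.0794 + 0.0480 = 0.3254 ≈ 0.325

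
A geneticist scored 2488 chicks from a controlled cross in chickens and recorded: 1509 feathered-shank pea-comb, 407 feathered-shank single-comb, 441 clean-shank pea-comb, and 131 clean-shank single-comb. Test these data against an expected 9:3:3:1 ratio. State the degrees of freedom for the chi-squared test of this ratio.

3

A goodness-of-fit test with 4 phenotype classes has df = 4 − 1 = 3.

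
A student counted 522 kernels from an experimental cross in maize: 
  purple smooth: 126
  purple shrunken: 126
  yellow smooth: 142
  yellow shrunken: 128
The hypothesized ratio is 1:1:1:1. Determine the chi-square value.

The 1:1:1:1 ratio has 4 parts, so with N = 522 the expected counts are:
  purple smooth: 522 × 1/4 = 130.5
  purple shrunken: 522 × 1/4 = 130.5
  yellow smooth: 522 × 1/4 = 130.5
  yellow shrunken: 522 × 1/4 = 130.5
χ² = Σ (O − E)² / E
  purple smooth: (126 − 130.5)² / 130.5 = 0.1552
  purple shrunken: (126 − 130.5)² / 130.5 = 0.1552
  yellow smooth: (142 − 130.5)² / 130.5 = 1.0134
  yellow shrunken: (128 − 130.5)² / 130.5 = 0.0479
χ² = 0.1552 + 0.1552 + 1.0134 + 0.0479 = 1.3717 ≈ 1.372

1.372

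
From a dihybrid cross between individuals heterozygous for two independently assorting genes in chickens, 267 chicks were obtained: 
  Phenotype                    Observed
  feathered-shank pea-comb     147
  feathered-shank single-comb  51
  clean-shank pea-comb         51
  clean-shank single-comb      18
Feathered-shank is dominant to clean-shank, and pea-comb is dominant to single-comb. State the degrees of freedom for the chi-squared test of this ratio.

3

A dihybrid F₂ with independent assortment and complete dominance at both loci gives a 9:3:3:1 phenotypic ratio.
A goodness-of-fit test with 4 phenotype classes has df = 4 − 1 = 3.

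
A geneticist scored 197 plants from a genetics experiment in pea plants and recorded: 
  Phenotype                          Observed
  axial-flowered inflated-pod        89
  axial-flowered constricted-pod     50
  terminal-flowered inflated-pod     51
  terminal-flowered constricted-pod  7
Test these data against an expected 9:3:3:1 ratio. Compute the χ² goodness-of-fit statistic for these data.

16.559

Total ratio parts = 16. Expected numbers out of 197:
  axial-flowered inflated-pod: 197 × 9/16 = 110.8125
  axial-flowered constricted-pod: 197 × 3/16 = 36.9375
  terminal-flowered inflated-pod: 197 × 3/16 = 36.9375
  terminal-flowered constricted-pod: 197 × 1/16 = 12.3125
χ² = Σ (O − E)² / E
  axial-flowered inflated-pod: (89 − 110.8125)² / 110.8125 = 4.2936
  axial-flowered constricted-pod: (50 − 36.9375)² / 36.9375 = 4.6194
  terminal-flowered inflated-pod: (51 − 36.9375)² / 36.9375 = 5.3537
  terminal-flowered constricted-pod: (7 − 12.3125)² / 12.3125 = 2.2922
χ² = 4.2936 + 4.6194 + 5.3537 + 2.2922 = 16.5589 ≈ 16.559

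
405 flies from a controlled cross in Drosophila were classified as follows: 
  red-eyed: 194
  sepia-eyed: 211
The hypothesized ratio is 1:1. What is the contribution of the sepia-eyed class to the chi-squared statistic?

0.357

Total ratio parts = 2. Expected numbers out of 405:
  red-eyed: 405 × 1/2 = 202.5
  sepia-eyed: 405 × 1/2 = 202.5
Contribution of sepia-eyed: (211 − 202.5)² / 202.5 = 0.3568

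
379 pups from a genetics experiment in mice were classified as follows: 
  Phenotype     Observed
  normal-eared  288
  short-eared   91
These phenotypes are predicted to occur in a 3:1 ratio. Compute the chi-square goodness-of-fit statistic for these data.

0.198

Total ratio parts = 4. Expected numbers out of 379:
  normal-eared: 379 × 3/4 = 284.25
  short-eared: 379 × 1/4 = 94.75
χ² = Σ (O − E)² / E
  normal-eared: (288 − 284.25)² / 284.25 = 0.0495
  short-eared: (91 − 94.75)² / 94.75 = 0.1484
χ² = 0.0495 + 0.1484 = 0.1979 ≈ 0.198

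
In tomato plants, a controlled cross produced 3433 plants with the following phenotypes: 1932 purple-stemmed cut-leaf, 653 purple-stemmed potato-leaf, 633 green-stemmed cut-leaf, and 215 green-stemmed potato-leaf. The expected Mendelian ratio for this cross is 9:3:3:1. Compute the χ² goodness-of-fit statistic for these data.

Total ratio parts = 16. Expected numbers out of 3433:
  purple-stemmed cut-leaf: 3433 × 9/16 = 1931.0625
  purple-stemmed potato-leaf: 3433 × 3/16 = 643.6875
  green-stemmed cut-leaf: 3433 × 3/16 = 643.6875
  green-stemmed potato-leaf: 3433 × 1/16 = 214.5625
χ² = Σ (O − E)² / E
  purple-stemmed cut-leaf: (1932 − 1931.0625)² / 1931.0625 = 0.0005
  purple-stemmed potato-leaf: (653 − 643.6875)² / 643.6875 = 0.1347
  green-stemmed cut-leaf: (633 − 643.6875)² / 643.6875 = 0.1775
  green-stemmed potato-leaf: (215 − 214.5625)² / 214.5625 = 0.0009
χ² = 0.0005 + 0.1347 + 0.1775 + 0.0009 = 0.3136 ≈ 0.314

0.314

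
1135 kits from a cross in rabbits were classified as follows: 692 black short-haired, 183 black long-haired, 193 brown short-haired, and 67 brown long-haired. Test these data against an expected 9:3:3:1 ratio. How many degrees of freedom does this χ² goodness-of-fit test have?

3

A goodness-of-fit test with 4 phenotype classes has df = 4 − 1 = 3.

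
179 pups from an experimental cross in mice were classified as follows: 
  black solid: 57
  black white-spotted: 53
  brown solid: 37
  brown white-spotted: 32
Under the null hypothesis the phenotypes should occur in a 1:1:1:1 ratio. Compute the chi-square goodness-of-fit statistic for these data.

Total ratio parts = 4. Expected numbers out of 179:
  black solid: 179 × 1/4 = 44.75
  black white-spotted: 179 × 1/4 = 44.75
  brown solid: 179 × 1/4 = 44.75
  brown white-spotted: 179 × 1/4 = 44.75
χ² = Σ (O − E)² / E
  black solid: (57 − 44.75)² / 44.75 = 3.3534
  black white-spotted: (53 − 44.75)² / 44.75 = 1.5209
  brown solid: (37 − 44.75)² / 44.75 = 1.3422
  brown white-spotted: (32 − 44.75)² / 44.75 = 3.6327
χ² = 3.3534 + 1.5209 + 1.3422 + 3.6327 = 9.8492 ≈ 9.849

9.849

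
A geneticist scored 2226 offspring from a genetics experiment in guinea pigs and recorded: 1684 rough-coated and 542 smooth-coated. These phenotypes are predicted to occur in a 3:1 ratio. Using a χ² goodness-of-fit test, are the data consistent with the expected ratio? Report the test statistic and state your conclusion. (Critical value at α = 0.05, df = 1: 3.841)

Under the 3:1 hypothesis (Σ ratio = 4, N = 2226):
  rough-coated: 2226 × 3/4 = 1669.5
  smooth-coated: 2226 × 1/4 = 556.5
χ² = Σ (O − E)² / E
  rough-coated: (1684 − 1669.5)² / 1669.5 = 0.1259
  smooth-coated: (542 − 556.5)² / 556.5 = 0.3778
χ² = 0.1259 + 0.3778 = 0.5037 ≈ 0.504
Degrees of freedom = 2 − 1 = 1; critical value at α = 0.05 is 3.841.
Since 0.504 < 3.841, we fail to reject the null hypothesis — the data are consistent with the 3:1 ratio.

0.504; consistent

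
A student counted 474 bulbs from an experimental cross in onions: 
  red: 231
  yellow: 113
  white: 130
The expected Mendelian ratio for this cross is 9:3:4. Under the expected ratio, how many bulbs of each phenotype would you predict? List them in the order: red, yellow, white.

266.625, 88.875, 118.5

Under the 9:3:4 hypothesis (Σ ratio = 16, N = 474):
  red: 474 × 9/16 = 266.625
  yellow: 474 × 3/16 = 88.875
  white: 474 × 4/16 = 118.5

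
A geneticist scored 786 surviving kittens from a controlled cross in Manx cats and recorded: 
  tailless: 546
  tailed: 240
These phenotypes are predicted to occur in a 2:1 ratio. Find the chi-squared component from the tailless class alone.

0.924

The 2:1 ratio has 3 parts, so with N = 786 the expected counts are:
  tailless: 786 × 2/3 = 524
  tailed: 786 × 1/3 = 262
Contribution of tailless: (546 − 524)² / 524 = 0.9237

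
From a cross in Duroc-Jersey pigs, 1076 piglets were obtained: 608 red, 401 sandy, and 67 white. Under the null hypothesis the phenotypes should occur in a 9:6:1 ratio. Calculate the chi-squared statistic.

Under the 9:6:1 hypothesis (Σ ratio = 16, N = 1076):
  red: 1076 × 9/16 = 605.25
  sandy: 1076 × 6/16 = 403.5
  white: 1076 × 1/16 = 67.25
χ² = Σ (O − E)² / E
  red: (608 − 605.25)² / 605.25 = 0.0125
  sandy: (401 − 403.5)² / 403.5 = 0.0155
  white: (67 − 67.25)² / 67.25 = 0.0009
χ² = 0.0125 + 0.0155 + 0.0009 = 0.0289 ≈ 0.029

0.029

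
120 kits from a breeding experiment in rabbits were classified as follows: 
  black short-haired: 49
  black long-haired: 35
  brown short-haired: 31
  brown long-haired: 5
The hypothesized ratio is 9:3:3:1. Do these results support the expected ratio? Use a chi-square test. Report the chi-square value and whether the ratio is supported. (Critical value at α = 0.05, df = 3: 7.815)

16.059; not consistent

The 9:3:3:1 ratio has 16 parts, so with N = 120 the expected counts are:
  black short-haired: 120 × 9/16 = 67.5
  black long-haired: 120 × 3/16 = 22.5
  brown short-haired: 120 × 3/16 = 22.5
  brown long-haired: 120 × 1/16 = 7.5
χ² = Σ (O − E)² / E
  black short-haired: (49 − 67.5)² / 67.5 = 5.0704
  black long-haired: (35 − 22.5)² / 22.5 = 6.9444
  brown short-haired: (31 − 22.5)² / 22.5 = 3.2111
  brown long-haired: (5 − 7.5)² / 7.5 = 0.8333
χ² = 5.0704 + 6.9444 + 3.2111 + 0.8333 = 16.0592 ≈ 16.059
Degrees of freedom = 4 − 1 = 3; critical value at α = 0.05 is 7.815.
Since 16.059 > 7.815, we reject the null hypothesis — the data do not fit the 9:3:3:1 ratio.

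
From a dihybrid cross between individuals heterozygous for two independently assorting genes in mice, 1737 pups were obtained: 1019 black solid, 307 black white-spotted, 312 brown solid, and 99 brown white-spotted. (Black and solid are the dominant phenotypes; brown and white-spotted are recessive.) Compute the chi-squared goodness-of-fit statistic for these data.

4.290

A dihybrid F₂ with independent assortment and complete dominance at both loci gives a 9:3:3:1 phenotypic ratio.
Under the 9:3:3:1 hypothesis (Σ ratio = 16, N = 1737):
  black solid: 1737 × 9/16 = 977.0625
  black white-spotted: 1737 × 3/16 = 325.6875
  brown solid: 1737 × 3/16 = 325.6875
  brown white-spotted: 1737 × 1/16 = 108.5625
χ² = Σ (O − E)² / E
  black solid: (1019 − 977.0625)² / 977.0625 = 1.8000
  black white-spotted: (307 − 325.6875)² / 325.6875 = 1.0723
  brown solid: (312 − 325.6875)² / 325.6875 = 0.5752
  brown white-spotted: (99 − 108.5625)² / 108.5625 = 0.8423
χ² = 1.8000 + 1.0723 + 0.5752 + 0.8423 = 4.2898 ≈ 4.290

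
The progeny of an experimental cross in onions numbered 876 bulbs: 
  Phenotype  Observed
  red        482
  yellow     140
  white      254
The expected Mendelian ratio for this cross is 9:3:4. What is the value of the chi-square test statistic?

The 9:3:4 ratio has 16 parts, so with N = 876 the expected counts are:
  red: 876 × 9/16 = 492.75
  yellow: 876 × 3/16 = 164.25
  white: 876 × 4/16 = 219
χ² = Σ (O − E)² / E
  red: (482 − 492.75)² / 492.75 = 0.2345
  yellow: (140 − 164.25)² / 164.25 = 3.5803
  white: (254 − 219)² / 219 = 5.5936
χ² = 0.2345 + 3.5803 + 5.5936 = 9.4084 ≈ 9.408

9.408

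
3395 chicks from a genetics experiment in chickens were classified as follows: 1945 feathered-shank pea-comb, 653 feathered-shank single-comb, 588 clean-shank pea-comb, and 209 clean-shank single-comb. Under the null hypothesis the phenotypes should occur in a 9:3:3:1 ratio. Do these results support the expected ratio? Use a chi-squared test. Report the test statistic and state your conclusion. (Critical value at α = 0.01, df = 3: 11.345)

Expected counts for N = 3395 under a 9:3:3:1 ratio (total parts = 16):
  feathered-shank pea-comb: 3395 × 9/16 = 1909.6875
  feathered-shank single-comb: 3395 × 3/16 = 636.5625
  clean-shank pea-comb: 3395 × 3/16 = 636.5625
  clean-shank single-comb: 3395 × 1/16 = 212.1875
χ² = Σ (O − E)² / E
  feathered-shank pea-comb: (1945 − 1909.6875)² / 1909.6875 = 0.6530
  feathered-shank single-comb: (653 − 636.5625)² / 636.5625 = 0.4245
  clean-shank pea-comb: (588 − 636.5625)² / 636.5625 = 3.7048
  clean-shank single-comb: (209 − 212.1875)² / 212.1875 = 0.0479
χ² = 0.6530 + 0.4245 + 3.7048 + 0.0479 = 4.8302 ≈ 4.830
Degrees of freedom = 4 − 1 = 3; critical value at α = 0.01 is 11.345.
Since 4.830 < 11.345, we fail to reject the null hypothesis — the data are consistent with the 9:3:3:1 ratio.

4.830; consistent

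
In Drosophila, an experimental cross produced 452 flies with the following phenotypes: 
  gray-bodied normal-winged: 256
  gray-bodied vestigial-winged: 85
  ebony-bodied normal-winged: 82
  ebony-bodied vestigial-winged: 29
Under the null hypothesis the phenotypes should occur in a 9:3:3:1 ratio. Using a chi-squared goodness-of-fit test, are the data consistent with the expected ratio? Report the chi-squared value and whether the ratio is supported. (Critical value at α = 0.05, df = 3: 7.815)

0.122; consistent

Expected counts for N = 452 under a 9:3:3:1 ratio (total parts = 16):
  gray-bodied normal-winged: 452 × 9/16 = 254.25
  gray-bodied vestigial-winged: 452 × 3/16 = 84.75
  ebony-bodied normal-winged: 452 × 3/16 = 84.75
  ebony-bodied vestigial-winged: 452 × 1/16 = 28.25
χ² = Σ (O − E)² / E
  gray-bodied normal-winged: (256 − 254.25)² / 254.25 = 0.0120
  gray-bodied vestigial-winged: (85 − 84.75)² / 84.75 = 0.0007
  ebony-bodied normal-winged: (82 − 84.75)² / 84.75 = 0.0892
  ebony-bodied vestigial-winged: (29 − 28.25)² / 28.25 = 0.0199
χ² = 0.0120 + 0.0007 + 0.0892 + 0.0199 = 0.1218 ≈ 0.122
Degrees of freedom = 4 − 1 = 3; critical value at α = 0.05 is 7.815.
Since 0.122 < 7.815, we fail to reject the null hypothesis — the data are consistent with the 9:3:3:1 ratio.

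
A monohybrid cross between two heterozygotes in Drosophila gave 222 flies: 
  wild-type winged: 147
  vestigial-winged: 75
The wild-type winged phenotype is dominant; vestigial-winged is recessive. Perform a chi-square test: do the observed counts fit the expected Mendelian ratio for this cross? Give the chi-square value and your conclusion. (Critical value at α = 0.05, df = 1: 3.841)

For a monohybrid cross between heterozygotes with complete dominance, the expected phenotypic ratio is 3:1.
Total ratio parts = 4. Expected numbers out of 222:
  wild-type winged: 222 × 3/4 = 166.5
  vestigial-winged: 222 × 1/4 = 55.5
χ² = Σ (O − E)² / E
  wild-type winged: (147 − 166.5)² / 166.5 = 2.2838
  vestigial-winged: (75 − 55.5)² / 55.5 = 6.8514
χ² = 2.2838 + 6.8514 = 9.1352 ≈ 9.135
Degrees of freedom = 2 − 1 = 1; critical value at α = 0.05 is 3.841.
Since 9.135 > 3.841, we reject the null hypothesis — the data do not fit the 3:1 ratio.

9.135; not consistent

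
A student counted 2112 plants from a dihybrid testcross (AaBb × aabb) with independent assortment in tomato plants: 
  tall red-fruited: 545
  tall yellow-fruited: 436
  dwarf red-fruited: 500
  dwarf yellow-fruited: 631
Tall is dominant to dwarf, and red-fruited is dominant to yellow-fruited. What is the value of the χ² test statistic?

38.155

A dihybrid testcross with independent assortment gives a 1:1:1:1 ratio.
Total ratio parts = 4. Expected numbers out of 2112:
  tall red-fruited: 2112 × 1/4 = 528
  tall yellow-fruited: 2112 × 1/4 = 528
  dwarf red-fruited: 2112 × 1/4 = 528
  dwarf yellow-fruited: 2112 × 1/4 = 528
χ² = Σ (O − E)² / E
  tall red-fruited: (545 − 528)² / 528 = 0.5473
  tall yellow-fruited: (436 − 528)² / 528 = 16.0303
  dwarf red-fruited: (500 − 528)² / 528 = 1.4848
  dwarf yellow-fruited: (631 − 528)² / 528 = 20.0928
χ² = 0.5473 + 16.0303 + 1.4848 + 20.0928 = 38.1552 ≈ 38.155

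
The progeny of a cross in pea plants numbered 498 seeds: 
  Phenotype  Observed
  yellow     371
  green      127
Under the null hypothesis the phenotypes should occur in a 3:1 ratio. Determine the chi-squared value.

0.067

Total ratio parts = 4. Expected numbers out of 498:
  yellow: 498 × 3/4 = 373.5
  green: 498 × 1/4 = 124.5
χ² = Σ (O − E)² / E
  yellow: (371 − 373.5)² / 373.5 = 0.0167
  green: (127 − 124.5)² / 124.5 = 0.0502
χ² = 0.0167 + 0.0502 = 0.0669 ≈ 0.067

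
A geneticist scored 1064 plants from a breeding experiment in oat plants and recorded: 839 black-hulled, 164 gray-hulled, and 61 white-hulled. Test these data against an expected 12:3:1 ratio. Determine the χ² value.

8.878

Expected counts for N = 1064 under a 12:3:1 ratio (total parts = 16):
  black-hulled: 1064 × 12/16 = 798
  gray-hulled: 1064 × 3/16 = 199.5
  white-hulled: 1064 × 1/16 = 66.5
χ² = Σ (O − E)² / E
  black-hulled: (839 − 798)² / 798 = 2.1065
  gray-hulled: (164 − 199.5)² / 199.5 = 6.3170
  white-hulled: (61 − 66.5)² / 66.5 = 0.4549
χ² = 2.1065 + 6.3170 + 0.4549 = 8.8784 ≈ 8.878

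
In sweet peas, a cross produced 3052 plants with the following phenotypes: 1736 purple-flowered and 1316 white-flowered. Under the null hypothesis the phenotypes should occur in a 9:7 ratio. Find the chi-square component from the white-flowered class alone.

0.278

Total ratio parts = 16. Expected numbers out of 3052:
  purple-flowered: 3052 × 9/16 = 1716.75
  white-flowered: 3052 × 7/16 = 1335.25
Contribution of white-flowered: (1316 − 1335.25)² / 1335.25 = 0.2775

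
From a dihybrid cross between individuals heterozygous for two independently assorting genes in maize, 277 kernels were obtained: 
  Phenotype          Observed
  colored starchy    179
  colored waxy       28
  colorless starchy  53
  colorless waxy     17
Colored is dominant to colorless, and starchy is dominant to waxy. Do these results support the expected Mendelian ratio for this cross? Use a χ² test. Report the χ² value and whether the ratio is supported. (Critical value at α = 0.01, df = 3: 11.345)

14.511; not consistent

A dihybrid F₂ with independent assortment and complete dominance at both loci gives a 9:3:3:1 phenotypic ratio.
Expected counts for N = 277 under a 9:3:3:1 ratio (total parts = 16):
  colored starchy: 277 × 9/16 = 155.8125
  colored waxy: 277 × 3/16 = 51.9375
  colorless starchy: 277 × 3/16 = 51.9375
  colorless waxy: 277 × 1/16 = 17.3125
χ² = Σ (O − E)² / E
  colored starchy: (179 − 155.8125)² / 155.8125 = 3.4507
  colored waxy: (28 − 51.9375)² / 51.9375 = 11.0326
  colorless starchy: (53 − 51.9375)² / 51.9375 = 0.0217
  colorless waxy: (17 − 17.3125)² / 17.3125 = 0.0056
χ² = 3.4507 + 11.0326 + 0.0217 + 0.0056 = 14.5106 ≈ 14.511
Degrees of freedom = 4 − 1 = 3; critical value at α = 0.01 is 11.345.
Since 14.511 > 11.345, we reject the null hypothesis — the data do not fit the 9:3:3:1 ratio.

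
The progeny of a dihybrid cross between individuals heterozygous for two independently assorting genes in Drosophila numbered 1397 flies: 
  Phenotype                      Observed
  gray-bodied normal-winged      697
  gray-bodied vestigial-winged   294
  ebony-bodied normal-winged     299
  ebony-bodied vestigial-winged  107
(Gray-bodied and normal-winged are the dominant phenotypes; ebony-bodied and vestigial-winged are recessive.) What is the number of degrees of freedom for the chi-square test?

3

A dihybrid F₂ with independent assortment and complete dominance at both loci gives a 9:3:3:1 phenotypic ratio.
A goodness-of-fit test with 4 phenotype classes has df = 4 − 1 = 3.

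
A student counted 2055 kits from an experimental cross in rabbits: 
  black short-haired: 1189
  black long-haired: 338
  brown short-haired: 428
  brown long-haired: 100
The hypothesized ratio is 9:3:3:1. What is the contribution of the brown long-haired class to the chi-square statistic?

Expected counts for N = 2055 under a 9:3:3:1 ratio (total parts = 16):
  black short-haired: 2055 × 9/16 = 1155.9375
  black long-haired: 2055 × 3/16 = 385.3125
  brown short-haired: 2055 × 3/16 = 385.3125
  brown long-haired: 2055 × 1/16 = 128.4375
Contribution of brown long-haired: (100 − 128.4375)² / 128.4375 = 6.2964

6.296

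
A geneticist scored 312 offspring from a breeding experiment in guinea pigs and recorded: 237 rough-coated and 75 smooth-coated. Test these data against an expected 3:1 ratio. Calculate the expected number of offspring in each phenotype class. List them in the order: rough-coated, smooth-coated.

Under the 3:1 hypothesis (Σ ratio = 4, N = 312):
  rough-coated: 312 × 3/4 = 234
  smooth-coated: 312 × 1/4 = 78

234, 78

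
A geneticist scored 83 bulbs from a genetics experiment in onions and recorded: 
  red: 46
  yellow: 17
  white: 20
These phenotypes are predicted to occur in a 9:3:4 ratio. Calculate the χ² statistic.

Expected counts for N = 83 under a 9:3:4 ratio (total parts = 16):
  red: 83 × 9/16 = 46.6875
  yellow: 83 × 3/16 = 15.5625
  white: 83 × 4/16 = 20.75
χ² = Σ (O − E)² / E
  red: (46 − 46.6875)² / 46.6875 = 0.0101
  yellow: (17 − 15.5625)² / 15.5625 = 0.1328
  white: (20 − 20.75)² / 20.75 = 0.0271
χ² = 0.0101 + 0.1328 + 0.0271 = 0.170

0.170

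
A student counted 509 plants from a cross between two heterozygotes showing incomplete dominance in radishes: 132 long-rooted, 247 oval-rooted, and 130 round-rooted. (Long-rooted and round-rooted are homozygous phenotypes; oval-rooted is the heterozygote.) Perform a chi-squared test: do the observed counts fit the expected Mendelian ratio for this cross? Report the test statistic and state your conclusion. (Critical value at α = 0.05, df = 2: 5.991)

0.458; consistent

With incomplete dominance, a heterozygote × heterozygote cross gives a 1:2:1 phenotypic ratio.
Under the 1:2:1 hypothesis (Σ ratio = 4, N = 509):
  long-rooted: 509 × 1/4 = 127.25
  oval-rooted: 509 × 2/4 = 254.5
  round-rooted: 509 × 1/4 = 127.25
χ² = Σ (O − E)² / E
  long-rooted: (132 − 127.25)² / 127.25 = 0.1773
  oval-rooted: (247 − 254.5)² / 254.5 = 0.2210
  round-rooted: (130 − 127.25)² / 127.25 = 0.0594
χ² = 0.1773 + 0.2210 + 0.0594 = 0.4577 ≈ 0.458
Degrees of freedom = 3 − 1 = 2; critical value at α = 0.05 is 5.991.
Since 0.458 < 5.991, we fail to reject the null hypothesis — the data are consistent with the 1:2:1 ratio.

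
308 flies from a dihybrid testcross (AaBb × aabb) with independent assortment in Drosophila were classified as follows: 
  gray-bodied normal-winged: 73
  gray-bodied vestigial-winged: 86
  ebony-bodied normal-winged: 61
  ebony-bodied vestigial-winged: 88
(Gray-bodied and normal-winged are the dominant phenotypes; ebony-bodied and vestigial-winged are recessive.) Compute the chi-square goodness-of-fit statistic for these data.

6.156

A dihybrid testcross with independent assortment gives a 1:1:1:1 ratio.
Total ratio parts = 4. Expected numbers out of 308:
  gray-bodied normal-winged: 308 × 1/4 = 77
  gray-bodied vestigial-winged: 308 × 1/4 = 77
  ebony-bodied normal-winged: 308 × 1/4 = 77
  ebony-bodied vestigial-winged: 308 × 1/4 = 77
χ² = Σ (O − E)² / E
  gray-bodied normal-winged: (73 − 77)² / 77 = 0.2078
  gray-bodied vestigial-winged: (86 − 77)² / 77 = 1.0519
  ebony-bodied normal-winged: (61 − 77)² / 77 = 3.3247
  ebony-bodied vestigial-winged: (88 − 77)² / 77 = 1.5714
χ² = 0.2078 + 1.0519 + 3.3247 + 1.5714 = 6.1558 ≈ 6.156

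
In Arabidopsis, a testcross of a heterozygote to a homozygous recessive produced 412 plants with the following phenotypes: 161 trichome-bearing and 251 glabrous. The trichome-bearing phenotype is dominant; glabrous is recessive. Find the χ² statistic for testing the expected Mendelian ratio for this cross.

19.660

A testcross of a heterozygote (Aa × aa) gives a 1:1 phenotypic ratio.
Total ratio parts = 2. Expected numbers out of 412:
  trichome-bearing: 412 × 1/2 = 206
  glabrous: 412 × 1/2 = 206
χ² = Σ (O − E)² / E
  trichome-bearing: (161 − 206)² / 206 = 9.8301
  glabrous: (251 − 206)² / 206 = 9.8301
χ² = 9.8301 + 9.8301 = 19.6602 ≈ 19.660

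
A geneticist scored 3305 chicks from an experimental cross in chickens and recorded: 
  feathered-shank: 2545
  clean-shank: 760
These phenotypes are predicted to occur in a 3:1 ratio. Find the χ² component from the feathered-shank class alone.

Under the 3:1 hypothesis (Σ ratio = 4, N = 3305):
  feathered-shank: 3305 × 3/4 = 2478.75
  clean-shank: 3305 × 1/4 = 826.25
Contribution of feathered-shank: (2545 − 2478.75)² / 2478.75 = 1.7707

1.771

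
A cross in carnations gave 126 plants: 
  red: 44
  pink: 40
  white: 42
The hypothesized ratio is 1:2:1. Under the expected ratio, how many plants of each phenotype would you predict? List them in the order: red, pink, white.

31.5, 63, 31.5

The 1:2:1 ratio has 4 parts, so with N = 126 the expected counts are:
  red: 126 × 1/4 = 31.5
  pink: 126 × 2/4 = 63
  white: 126 × 1/4 = 31.5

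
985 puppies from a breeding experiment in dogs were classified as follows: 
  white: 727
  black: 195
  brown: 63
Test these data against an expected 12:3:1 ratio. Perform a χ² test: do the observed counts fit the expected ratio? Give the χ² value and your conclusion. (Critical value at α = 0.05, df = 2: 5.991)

0.796; consistent

Total ratio parts = 16. Expected numbers out of 985:
  white: 985 × 12/16 = 738.75
  black: 985 × 3/16 = 184.6875
  brown: 985 × 1/16 = 61.5625
χ² = Σ (O − E)² / E
  white: (727 − 738.75)² / 738.75 = 0.1869
  black: (195 − 184.6875)² / 184.6875 = 0.5758
  brown: (63 − 61.5625)² / 61.5625 = 0.0336
χ² = 0.1869 + 0.5758 + 0.0336 = 0.7963 ≈ 0.796
Degrees of freedom = 3 − 1 = 2; critical value at α = 0.05 is 5.991.
Since 0.796 < 5.991, we fail to reject the null hypothesis — the data are consistent with the 12:3:1 ratio.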